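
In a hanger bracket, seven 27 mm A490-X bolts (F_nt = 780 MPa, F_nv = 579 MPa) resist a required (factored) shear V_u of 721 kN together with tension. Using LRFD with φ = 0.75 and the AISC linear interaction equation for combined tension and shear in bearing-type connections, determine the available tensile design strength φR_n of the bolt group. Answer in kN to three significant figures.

A_b = π·27²/4 = 572.6 mm²; f_rv = 721 × 1000 / (7 × 572.6) = 179.9 MPa.
F'_nt = 1.3 F_nt − (F_nt / φF_nv) f_rv = 1.3·780 − (780/(0.75·579))·179.9 = 690.9 MPa, capped at F_nt → F'_nt = 690.9 MPa.
R_n = F'_nt · A_b · n = 690.9 × 572.6 × 7 / 1000 = 2769 kN.
Design strength φR_n = 0.75 × 2769 = 2080 kN.

2080 kN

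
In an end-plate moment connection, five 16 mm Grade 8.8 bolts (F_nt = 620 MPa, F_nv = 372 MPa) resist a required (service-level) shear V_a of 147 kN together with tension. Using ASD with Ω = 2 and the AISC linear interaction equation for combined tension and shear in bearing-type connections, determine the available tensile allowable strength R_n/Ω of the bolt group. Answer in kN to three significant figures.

160 kN

A_b = π·16²/4 = 201.1 mm²; f_rv = 147 × 1000 / (5 × 201.1) = 146.2 MPa.
F'_nt = 1.3 F_nt − (Ω F_nt / F_nv) f_rv = 1.3·620 − (2·620/372)·146.2 = 318.6 MPa, capped at F_nt → F'_nt = 318.6 MPa.
R_n = F'_nt · A_b · n = 318.6 × 201.1 × 5 / 1000 = 320.3 kN.
Allowable strength R_n/Ω = 320.3 / 2 = 160 kN.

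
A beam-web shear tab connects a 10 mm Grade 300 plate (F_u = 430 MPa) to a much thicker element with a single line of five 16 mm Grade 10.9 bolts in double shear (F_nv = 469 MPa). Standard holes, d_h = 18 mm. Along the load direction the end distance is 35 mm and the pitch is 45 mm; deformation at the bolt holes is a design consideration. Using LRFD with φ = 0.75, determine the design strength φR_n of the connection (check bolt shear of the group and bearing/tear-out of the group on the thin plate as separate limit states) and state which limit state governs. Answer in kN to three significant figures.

Bolt shear: A_b = π·16²/4 = 201.1 mm²; R_n = 469 × 201.1 × 5 × 2 / 1000 = 943 kN → 0.75 × 943 = 707 kN.
Bearing (1.2 l_c t F_u ≤ 2.4 d t F_u): upper limit = 2.4·16·10·430 / 1000 = 165.1 kN.
  Edge l_c = 35 − 18/2 = 26 → r_n = 134.2 kN; interior l_c = 45 − 18 = 27 → r_n = 139.3 kN.
  R_n,bearing = 1·134.2 + 4·139.3 = 691.4 kN → 0.75 × 691.4 = 519 kN.
Bearing governs: 519 kN.

519 kN (bearing governs)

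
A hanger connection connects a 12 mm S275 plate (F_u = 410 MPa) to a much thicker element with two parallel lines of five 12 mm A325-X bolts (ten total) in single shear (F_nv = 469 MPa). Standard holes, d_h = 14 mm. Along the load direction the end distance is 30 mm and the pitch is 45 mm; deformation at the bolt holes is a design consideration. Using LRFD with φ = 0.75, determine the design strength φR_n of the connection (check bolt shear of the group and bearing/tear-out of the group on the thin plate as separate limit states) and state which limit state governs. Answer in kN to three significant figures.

Bolt shear: A_b = π·12²/4 = 113.1 mm²; R_n = 469 × 113.1 × 10 × 1 / 1000 = 530.4 kN → 0.75 × 530.4 = 398 kN.
Bearing (1.2 l_c t F_u ≤ 2.4 d t F_u): upper limit = 2.4·12·12·410 / 1000 = 141.7 kN.
  Edge l_c = 30 − 14/2 = 23 → r_n = 135.8 kN; interior l_c = 45 − 14 = 31 → r_n = 141.7 kN.
  R_n,bearing = 2·135.8 + 8·141.7 = 1405 kN → 0.75 × 1405 = 1050 kN.
Bolt shear governs: 398 kN.

398 kN (bolt shear governs)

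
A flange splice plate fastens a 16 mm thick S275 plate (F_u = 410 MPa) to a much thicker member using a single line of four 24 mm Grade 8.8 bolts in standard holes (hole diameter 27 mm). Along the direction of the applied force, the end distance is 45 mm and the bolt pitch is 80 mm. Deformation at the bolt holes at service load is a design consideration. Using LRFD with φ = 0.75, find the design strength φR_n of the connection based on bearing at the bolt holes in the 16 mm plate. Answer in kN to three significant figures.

Per bolt r_n = 1.2 l_c t F_u ≤ 2.4 d t F_u; upper limit = 2.4 × 24 × 16 × 410 / 1000 = 377.9 kN.
Edge bolt: l_c = 45 − 27/2 = 31.5 mm → 1.2 × 31.5 × 16 × 410 / 1000 = 248 → r_n = 248 kN.
Interior bolts: l_c = 80 − 27 = 53 mm → 1.2 × 53 × 16 × 410 / 1000 = 417.2 → r_n = 377.9 kN.
R_n = 1 × 248 + 3 × 377.9 = 1382 kN.
Design strength φR_n = 0.75 × 1382 = 1040 kN.

1040 kN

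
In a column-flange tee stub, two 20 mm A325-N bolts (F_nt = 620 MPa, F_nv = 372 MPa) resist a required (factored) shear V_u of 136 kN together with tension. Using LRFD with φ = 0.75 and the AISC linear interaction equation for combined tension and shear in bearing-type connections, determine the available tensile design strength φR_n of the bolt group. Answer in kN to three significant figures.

153 kN

A_b = π·20²/4 = 314.2 mm²; f_rv = 136 × 1000 / (2 × 314.2) = 216.5 MPa.
F'_nt = 1.3 F_nt − (F_nt / φF_nv) f_rv = 1.3·620 − (620/(0.75·372))·216.5 = 325 MPa, capped at F_nt → F'_nt = 325 MPa.
R_n = F'_nt · A_b · n = 325 × 314.2 × 2 / 1000 = 204.2 kN.
Design strength φR_n = 0.75 × 204.2 = 153 kN.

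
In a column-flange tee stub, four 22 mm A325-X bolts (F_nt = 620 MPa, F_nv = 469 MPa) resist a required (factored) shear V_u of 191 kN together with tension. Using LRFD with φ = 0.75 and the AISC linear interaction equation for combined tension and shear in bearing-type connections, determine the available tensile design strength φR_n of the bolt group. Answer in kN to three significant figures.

A_b = π·22²/4 = 380.1 mm²; f_rv = 191 × 1000 / (4 × 380.1) = 125.6 MPa.
F'_nt = 1.3 F_nt − (F_nt / φF_nv) f_rv = 1.3·620 − (620/(0.75·469))·125.6 = 584.6 MPa, capped at F_nt → F'_nt = 584.6 MPa.
R_n = F'_nt · A_b · n = 584.6 × 380.1 × 4 / 1000 = 888.9 kN.
Design strength φR_n = 0.75 × 888.9 = 667 kN.

667 kN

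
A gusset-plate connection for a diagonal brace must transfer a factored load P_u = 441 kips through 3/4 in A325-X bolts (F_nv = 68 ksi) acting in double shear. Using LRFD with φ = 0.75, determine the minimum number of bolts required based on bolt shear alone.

10 bolts

A_b = π·0.75²/4 = 0.4418 in².
Per-bolt design strength φR_n = 0.75 × 68 × 0.4418 × 2 = 45.06 kips.
n ≥ 441 / 45.06 = 9.786 → use 10 bolts.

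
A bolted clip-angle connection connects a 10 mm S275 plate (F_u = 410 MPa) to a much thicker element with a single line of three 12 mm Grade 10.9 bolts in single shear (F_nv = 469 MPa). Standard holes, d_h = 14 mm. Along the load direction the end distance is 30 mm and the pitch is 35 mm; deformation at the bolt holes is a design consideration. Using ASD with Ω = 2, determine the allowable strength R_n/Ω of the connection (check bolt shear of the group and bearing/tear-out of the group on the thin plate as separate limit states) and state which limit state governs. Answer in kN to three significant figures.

79.6 kN (bolt shear governs)

Bolt shear: A_b = π·12²/4 = 113.1 mm²; R_n = 469 × 113.1 × 3 × 1 / 1000 = 159.1 kN → 159.1 / 2 = 79.6 kN.
Bearing (1.2 l_c t F_u ≤ 2.4 d t F_u): upper limit = 2.4·12·10·410 / 1000 = 118.1 kN.
  Edge l_c = 30 − 14/2 = 23 → r_n = 113.2 kN; interior l_c = 35 − 14 = 21 → r_n = 103.3 kN.
  R_n,bearing = 1·113.2 + 2·103.3 = 319.8 kN → 319.8 / 2 = 160 kN.
Bolt shear governs: 79.6 kN.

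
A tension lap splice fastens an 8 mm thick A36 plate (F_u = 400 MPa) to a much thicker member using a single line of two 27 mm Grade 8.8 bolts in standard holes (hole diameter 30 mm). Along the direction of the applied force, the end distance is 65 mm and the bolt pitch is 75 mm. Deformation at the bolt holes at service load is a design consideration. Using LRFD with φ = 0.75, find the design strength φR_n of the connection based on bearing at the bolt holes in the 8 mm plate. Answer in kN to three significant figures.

Per bolt r_n = 1.2 l_c t F_u ≤ 2.4 d t F_u; upper limit = 2.4 × 27 × 8 × 400 / 1000 = 207.4 kN.
Edge bolt: l_c = 65 − 30/2 = 50 mm → 1.2 × 50 × 8 × 400 / 1000 = 192 → r_n = 192 kN.
Interior bolts: l_c = 75 − 30 = 45 mm → 1.2 × 45 × 8 × 400 / 1000 = 172.8 → r_n = 172.8 kN.
R_n = 1 × 192 + 1 × 172.8 = 364.8 kN.
Design strength φR_n = 0.75 × 364.8 = 274 kN.

274 kN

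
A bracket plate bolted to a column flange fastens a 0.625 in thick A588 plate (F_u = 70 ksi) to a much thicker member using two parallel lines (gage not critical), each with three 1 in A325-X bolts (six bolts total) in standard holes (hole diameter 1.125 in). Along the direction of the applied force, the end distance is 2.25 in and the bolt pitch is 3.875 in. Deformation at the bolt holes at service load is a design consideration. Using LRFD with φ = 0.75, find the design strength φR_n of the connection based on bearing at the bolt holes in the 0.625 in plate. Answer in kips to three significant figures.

448 kips

Per bolt r_n = 1.2 l_c t F_u ≤ 2.4 d t F_u; upper limit = 2.4 × 1 × 0.625 × 70 = 105 kips.
Edge bolt: l_c = 2.25 − 1.125/2 = 1.688 in → 1.2 × 1.688 × 0.625 × 70 = 88.59 → r_n = 88.59 kips.
Interior bolts: l_c = 3.875 − 1.125 = 2.75 in → 1.2 × 2.75 × 0.625 × 70 = 144.4 → r_n = 105 kips.
R_n = 2 × 88.59 + 4 × 105 = 597.2 kips.
Design strength φR_n = 0.75 × 597.2 = 448 kips.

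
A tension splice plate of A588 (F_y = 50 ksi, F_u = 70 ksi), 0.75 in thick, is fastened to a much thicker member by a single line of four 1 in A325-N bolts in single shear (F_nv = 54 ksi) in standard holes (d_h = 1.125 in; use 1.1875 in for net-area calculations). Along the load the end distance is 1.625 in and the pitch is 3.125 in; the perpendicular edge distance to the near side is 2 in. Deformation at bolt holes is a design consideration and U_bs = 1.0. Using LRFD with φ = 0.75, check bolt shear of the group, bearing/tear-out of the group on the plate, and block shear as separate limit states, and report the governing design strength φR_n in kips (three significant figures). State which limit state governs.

Bolt shear: A_b = π·1²/4 = 0.7854 in²; R_n = 54 × 0.7854 × 4 × 1 = 169.6 kips → 0.75 × 169.6 = 127 kips.
Bearing: edge l_c = 1.062, r_n = 66.94 kips; interior l_c = 2, r_n = 126 kips; R_n = 66.94 + 3·126 = 444.9 kips → 334 kips.
Block shear: A_gv = 8.25, A_nv = 5.133, A_nt = 1.055 in²; R_n = min(0.6F_uA_nv, 0.6F_yA_gv) + U_bs·F_u·A_nt = 289.4 kips → 217 kips.
Bolt shear governs: 127 kips.

127 kips (bolt shear governs)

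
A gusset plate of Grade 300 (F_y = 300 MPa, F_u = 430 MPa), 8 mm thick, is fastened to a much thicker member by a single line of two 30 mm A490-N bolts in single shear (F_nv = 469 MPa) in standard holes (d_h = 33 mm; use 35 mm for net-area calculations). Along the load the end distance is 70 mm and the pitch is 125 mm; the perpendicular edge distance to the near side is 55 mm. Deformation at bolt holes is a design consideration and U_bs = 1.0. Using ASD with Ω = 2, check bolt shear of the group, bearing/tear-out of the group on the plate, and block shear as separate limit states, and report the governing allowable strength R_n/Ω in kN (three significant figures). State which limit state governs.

205 kN (block shear governs)

Bolt shear: A_b = π·30²/4 = 706.9 mm²; R_n = 469 × 706.9 × 2 × 1 / 1000 = 663 kN → 663 / 2 = 332 kN.
Bearing: edge l_c = 53.5, r_n = 220.8 kN; interior l_c = 92, r_n = 247.7 kN; R_n = 220.8 + 1·247.7 = 468.5 kN → 234 kN.
Block shear: A_gv = 1560, A_nv = 1140, A_nt = 300 mm²; R_n = min(0.6F_uA_nv, 0.6F_yA_gv) + U_bs·F_u·A_nt = 409.8 kN → 205 kN.
Block shear governs: 205 kN.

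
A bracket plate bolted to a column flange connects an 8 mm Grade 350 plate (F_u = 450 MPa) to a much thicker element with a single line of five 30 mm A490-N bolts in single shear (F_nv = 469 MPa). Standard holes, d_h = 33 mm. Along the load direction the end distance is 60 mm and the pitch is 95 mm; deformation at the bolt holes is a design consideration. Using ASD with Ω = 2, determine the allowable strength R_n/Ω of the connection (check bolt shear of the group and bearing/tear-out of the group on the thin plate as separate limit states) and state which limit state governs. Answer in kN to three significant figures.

Bolt shear: A_b = π·30²/4 = 706.9 mm²; R_n = 469 × 706.9 × 5 × 1 / 1000 = 1658 kN → 1658 / 2 = 829 kN.
Bearing (1.2 l_c t F_u ≤ 2.4 d t F_u): upper limit = 2.4·30·8·450 / 1000 = 259.2 kN.
  Edge l_c = 60 − 33/2 = 43.5 → r_n = 187.9 kN; interior l_c = 95 − 33 = 62 → r_n = 259.2 kN.
  R_n,bearing = 1·187.9 + 4·259.2 = 1225 kN → 1225 / 2 = 612 kN.
Bearing governs: 612 kN.

612 kN (bearing governs)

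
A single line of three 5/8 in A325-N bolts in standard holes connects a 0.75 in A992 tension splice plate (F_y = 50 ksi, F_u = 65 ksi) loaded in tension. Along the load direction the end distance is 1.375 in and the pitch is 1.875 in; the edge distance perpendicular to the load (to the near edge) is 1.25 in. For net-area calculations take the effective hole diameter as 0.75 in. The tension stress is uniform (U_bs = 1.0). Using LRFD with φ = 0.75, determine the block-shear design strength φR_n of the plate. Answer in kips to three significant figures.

103 kips

Shear plane L_v = 1.375 + 2·1.875 = 5.125 in; A_gv = 5.125 × 0.75 = 3.844 in².
A_nv = (5.125 − 2.5·0.75) × 0.75 = 2.438 in².
A_nt = (1.25 − 0.5·0.75) × 0.75 = 0.6562 in².
0.6 F_u A_nv = 95.06 kips; 0.6 F_y A_gv = 115.3 kips → shear rupture governs the shear term.
R_n = 95.06 + 1.0 × 65 × 0.6562 = 137.7 kips.
Design strength φR_n = 0.75 × 137.7 = 103 kips.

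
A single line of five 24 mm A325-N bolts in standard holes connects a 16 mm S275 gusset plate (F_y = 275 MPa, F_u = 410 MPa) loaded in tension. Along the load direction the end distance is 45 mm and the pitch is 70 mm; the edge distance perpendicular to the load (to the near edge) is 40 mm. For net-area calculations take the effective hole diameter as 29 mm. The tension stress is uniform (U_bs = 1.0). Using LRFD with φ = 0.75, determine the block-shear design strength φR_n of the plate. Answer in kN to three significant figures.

700 kN

Shear plane L_v = 45 + 4·70 = 325 mm; A_gv = 325 × 16 = 5200 mm².
A_nv = (325 − 4.5·29) × 16 = 3112 mm².
A_nt = (40 − 0.5·29) × 16 = 408 mm².
0.6 F_u A_nv = 765.6 kN; 0.6 F_y A_gv = 858 kN → shear rupture governs the shear term.
R_n = 765.6 + 1.0 × 410 × 408 / 1000 = 932.8 kN.
Design strength φR_n = 0.75 × 932.8 = 700 kN.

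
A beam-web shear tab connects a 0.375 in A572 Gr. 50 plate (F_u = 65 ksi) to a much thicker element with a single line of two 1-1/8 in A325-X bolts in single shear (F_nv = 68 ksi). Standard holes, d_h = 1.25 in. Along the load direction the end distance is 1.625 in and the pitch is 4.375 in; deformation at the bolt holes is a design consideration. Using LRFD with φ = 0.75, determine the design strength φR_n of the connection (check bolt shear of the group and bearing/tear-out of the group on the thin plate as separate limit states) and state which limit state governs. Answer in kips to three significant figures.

Bolt shear: A_b = π·1.125²/4 = 0.994 in²; R_n = 68 × 0.994 × 2 × 1 = 135.2 kips → 0.75 × 135.2 = 101 kips.
Bearing (1.2 l_c t F_u ≤ 2.4 d t F_u): upper limit = 2.4·1.125·0.375·65 = 65.81 kips.
  Edge l_c = 1.625 − 1.25/2 = 1 → r_n = 29.25 kips; interior l_c = 4.375 − 1.25 = 3.125 → r_n = 65.81 kips.
  R_n,bearing = 1·29.25 + 1·65.81 = 95.06 kips → 0.75 × 95.06 = 71.3 kips.
Bearing governs: 71.3 kips.

71.3 kips (bearing governs)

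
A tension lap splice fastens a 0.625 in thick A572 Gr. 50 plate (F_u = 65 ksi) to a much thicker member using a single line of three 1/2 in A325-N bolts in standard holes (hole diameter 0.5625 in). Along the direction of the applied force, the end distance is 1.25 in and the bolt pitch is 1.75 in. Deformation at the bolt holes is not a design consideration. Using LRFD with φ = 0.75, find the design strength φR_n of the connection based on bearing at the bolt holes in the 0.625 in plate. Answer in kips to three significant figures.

136 kips

Per bolt r_n = 1.5 l_c t F_u ≤ 3.0 d t F_u; upper limit = 3.0 × 0.5 × 0.625 × 65 = 60.94 kips.
Edge bolt: l_c = 1.25 − 0.5625/2 = 0.9688 in → 1.5 × 0.9688 × 0.625 × 65 = 59.03 → r_n = 59.03 kips.
Interior bolts: l_c = 1.75 − 0.5625 = 1.188 in → 1.5 × 1.188 × 0.625 × 65 = 72.36 → r_n = 60.94 kips.
R_n = 1 × 59.03 + 2 × 60.94 = 180.9 kips.
Design strength φR_n = 0.75 × 180.9 = 136 kips.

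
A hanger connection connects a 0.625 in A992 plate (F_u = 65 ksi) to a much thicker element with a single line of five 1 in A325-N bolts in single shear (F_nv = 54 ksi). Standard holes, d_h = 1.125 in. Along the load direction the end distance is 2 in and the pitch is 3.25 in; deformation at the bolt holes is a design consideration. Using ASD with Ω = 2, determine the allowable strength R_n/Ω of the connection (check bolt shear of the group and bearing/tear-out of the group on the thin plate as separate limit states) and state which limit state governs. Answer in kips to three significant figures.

106 kips (bolt shear governs)

Bolt shear: A_b = π·1²/4 = 0.7854 in²; R_n = 54 × 0.7854 × 5 × 1 = 212.1 kips → 212.1 / 2 = 106 kips.
Bearing (1.2 l_c t F_u ≤ 2.4 d t F_u): upper limit = 2.4·1·0.625·65 = 97.5 kips.
  Edge l_c = 2 − 1.125/2 = 1.438 → r_n = 70.08 kips; interior l_c = 3.25 − 1.125 = 2.125 → r_n = 97.5 kips.
  R_n,bearing = 1·70.08 + 4·97.5 = 460.1 kips → 460.1 / 2 = 230 kips.
Bolt shear governs: 106 kips.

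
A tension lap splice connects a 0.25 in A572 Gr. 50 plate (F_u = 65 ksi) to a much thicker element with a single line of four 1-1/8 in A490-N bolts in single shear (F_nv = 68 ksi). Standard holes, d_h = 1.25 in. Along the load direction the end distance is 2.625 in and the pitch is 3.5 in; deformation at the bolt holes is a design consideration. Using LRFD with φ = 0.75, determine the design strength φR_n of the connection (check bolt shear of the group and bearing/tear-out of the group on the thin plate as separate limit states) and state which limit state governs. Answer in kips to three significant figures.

128 kips (bearing governs)

Bolt shear: A_b = π·1.125²/4 = 0.994 in²; R_n = 68 × 0.994 × 4 × 1 = 270.4 kips → 0.75 × 270.4 = 203 kips.
Bearing (1.2 l_c t F_u ≤ 2.4 d t F_u): upper limit = 2.4·1.125·0.25·65 = 43.87 kips.
  Edge l_c = 2.625 − 1.25/2 = 2 → r_n = 39 kips; interior l_c = 3.5 − 1.25 = 2.25 → r_n = 43.87 kips.
  R_n,bearing = 1·39 + 3·43.87 = 170.6 kips → 0.75 × 170.6 = 128 kips.
Bearing governs: 128 kips.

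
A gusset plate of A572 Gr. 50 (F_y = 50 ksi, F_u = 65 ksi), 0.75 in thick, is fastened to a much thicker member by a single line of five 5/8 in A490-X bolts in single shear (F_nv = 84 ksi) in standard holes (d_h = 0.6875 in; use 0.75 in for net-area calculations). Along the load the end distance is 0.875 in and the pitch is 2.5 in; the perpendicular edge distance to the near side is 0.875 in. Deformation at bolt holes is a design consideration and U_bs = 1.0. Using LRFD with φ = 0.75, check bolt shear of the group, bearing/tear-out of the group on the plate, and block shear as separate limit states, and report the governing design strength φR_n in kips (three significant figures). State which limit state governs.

96.6 kips (bolt shear governs)

Bolt shear: A_b = π·0.625²/4 = 0.3068 in²; R_n = 84 × 0.3068 × 5 × 1 = 128.9 kips → 0.75 × 128.9 = 96.6 kips.
Bearing: edge l_c = 0.5312, r_n = 31.08 kips; interior l_c = 1.812, r_n = 73.12 kips; R_n = 31.08 + 4·73.12 = 323.6 kips → 243 kips.
Block shear: A_gv = 8.156, A_nv = 5.625, A_nt = 0.375 in²; R_n = min(0.6F_uA_nv, 0.6F_yA_gv) + U_bs·F_u·A_nt = 243.8 kips → 183 kips.
Bolt shear governs: 96.6 kips.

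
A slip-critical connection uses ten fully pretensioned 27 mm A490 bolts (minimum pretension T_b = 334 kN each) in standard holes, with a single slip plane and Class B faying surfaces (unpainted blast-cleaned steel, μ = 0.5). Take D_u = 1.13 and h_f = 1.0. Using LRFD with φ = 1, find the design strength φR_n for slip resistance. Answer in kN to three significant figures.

R_n = μ · D_u · h_f · T_b · n_s · n_b = 0.5 × 1.13 × 1.0 × 334 × 1 × 10 = 1887 kN.
Design strength φR_n = 1 × 1887 = 1890 kN.

1890 kN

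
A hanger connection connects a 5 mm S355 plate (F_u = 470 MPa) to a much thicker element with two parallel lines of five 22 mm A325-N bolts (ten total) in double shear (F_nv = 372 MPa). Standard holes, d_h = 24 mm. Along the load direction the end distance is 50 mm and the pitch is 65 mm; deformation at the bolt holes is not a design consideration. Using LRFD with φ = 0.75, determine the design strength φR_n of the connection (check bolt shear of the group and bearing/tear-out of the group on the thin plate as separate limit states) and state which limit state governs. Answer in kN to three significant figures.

1070 kN (bearing governs)

Bolt shear: A_b = π·22²/4 = 380.1 mm²; R_n = 372 × 380.1 × 10 × 2 / 1000 = 2828 kN → 0.75 × 2828 = 2120 kN.
Bearing (1.5 l_c t F_u ≤ 3.0 d t F_u): upper limit = 3.0·22·5·470 / 1000 = 155.1 kN.
  Edge l_c = 50 − 24/2 = 38 → r_n = 133.9 kN; interior l_c = 65 − 24 = 41 → r_n = 144.5 kN.
  R_n,bearing = 2·133.9 + 8·144.5 = 1424 kN → 0.75 × 1424 = 1070 kN.
Bearing governs: 1070 kN.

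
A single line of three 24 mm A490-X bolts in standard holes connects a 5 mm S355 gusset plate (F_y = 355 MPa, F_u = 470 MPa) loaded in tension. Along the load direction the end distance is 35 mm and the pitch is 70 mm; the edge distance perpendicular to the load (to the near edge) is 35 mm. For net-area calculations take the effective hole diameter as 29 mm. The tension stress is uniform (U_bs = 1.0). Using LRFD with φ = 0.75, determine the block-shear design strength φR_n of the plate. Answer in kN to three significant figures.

Shear plane L_v = 35 + 2·70 = 175 mm; A_gv = 175 × 5 = 875 mm².
A_nv = (175 − 2.5·29) × 5 = 512.5 mm².
A_nt = (35 − 0.5·29) × 5 = 102.5 mm².
0.6 F_u A_nv = 144.5 kN; 0.6 F_y A_gv = 186.4 kN → shear rupture governs the shear term.
R_n = 144.5 + 1.0 × 470 × 102.5 / 1000 = 192.7 kN.
Design strength φR_n = 0.75 × 192.7 = 145 kN.

145 kN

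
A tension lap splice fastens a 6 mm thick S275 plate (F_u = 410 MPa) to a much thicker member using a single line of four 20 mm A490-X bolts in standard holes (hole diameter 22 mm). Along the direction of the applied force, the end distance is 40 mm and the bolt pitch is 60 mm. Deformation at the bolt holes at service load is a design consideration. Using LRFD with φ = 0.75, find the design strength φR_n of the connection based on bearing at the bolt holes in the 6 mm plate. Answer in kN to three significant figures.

317 kN

Per bolt r_n = 1.2 l_c t F_u ≤ 2.4 d t F_u; upper limit = 2.4 × 20 × 6 × 410 / 1000 = 118.1 kN.
Edge bolt: l_c = 40 − 22/2 = 29 mm → 1.2 × 29 × 6 × 410 / 1000 = 85.61 → r_n = 85.61 kN.
Interior bolts: l_c = 60 − 22 = 38 mm → 1.2 × 38 × 6 × 410 / 1000 = 112.2 → r_n = 112.2 kN.
R_n = 1 × 85.61 + 3 × 112.2 = 422.1 kN.
Design strength φR_n = 0.75 × 422.1 = 317 kN.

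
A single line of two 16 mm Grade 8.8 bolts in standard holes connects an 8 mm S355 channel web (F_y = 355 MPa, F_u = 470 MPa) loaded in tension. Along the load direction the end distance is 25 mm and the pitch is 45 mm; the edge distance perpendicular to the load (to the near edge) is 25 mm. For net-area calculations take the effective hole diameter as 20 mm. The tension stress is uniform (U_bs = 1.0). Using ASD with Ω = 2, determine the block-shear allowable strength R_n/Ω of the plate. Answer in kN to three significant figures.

73.3 kN

Shear plane L_v = 25 + 1·45 = 70 mm; A_gv = 70 × 8 = 560 mm².
A_nv = (70 − 1.5·20) × 8 = 320 mm².
A_nt = (25 − 0.5·20) × 8 = 120 mm².
0.6 F_u A_nv = 90.24 kN; 0.6 F_y A_gv = 119.3 kN → shear rupture governs the shear term.
R_n = 90.24 + 1.0 × 470 × 120 / 1000 = 146.6 kN.
Allowable strength R_n/Ω = 146.6 / 2 = 73.3 kN.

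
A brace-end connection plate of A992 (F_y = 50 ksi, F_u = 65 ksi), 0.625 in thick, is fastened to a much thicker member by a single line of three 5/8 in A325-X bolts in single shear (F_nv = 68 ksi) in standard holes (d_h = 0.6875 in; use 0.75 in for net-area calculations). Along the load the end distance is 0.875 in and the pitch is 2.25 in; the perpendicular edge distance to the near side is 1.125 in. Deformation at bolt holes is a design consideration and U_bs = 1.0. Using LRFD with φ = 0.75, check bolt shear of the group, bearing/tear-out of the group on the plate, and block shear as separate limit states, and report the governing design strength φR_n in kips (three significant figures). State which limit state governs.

Bolt shear: A_b = π·0.625²/4 = 0.3068 in²; R_n = 68 × 0.3068 × 3 × 1 = 62.59 kips → 0.75 × 62.59 = 46.9 kips.
Bearing: edge l_c = 0.5312, r_n = 25.9 kips; interior l_c = 1.562, r_n = 60.94 kips; R_n = 25.9 + 2·60.94 = 147.8 kips → 111 kips.
Block shear: A_gv = 3.359, A_nv = 2.188, A_nt = 0.4688 in²; R_n = min(0.6F_uA_nv, 0.6F_yA_gv) + U_bs·F_u·A_nt = 115.8 kips → 86.8 kips.
Bolt shear governs: 46.9 kips.

46.9 kips (bolt shear governs)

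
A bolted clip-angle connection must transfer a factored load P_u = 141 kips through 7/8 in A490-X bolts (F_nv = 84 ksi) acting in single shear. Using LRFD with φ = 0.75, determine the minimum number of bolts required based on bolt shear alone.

A_b = π·0.875²/4 = 0.6013 in².
Per-bolt design strength φR_n = 0.75 × 84 × 0.6013 × 1 = 37.88 kips.
n ≥ 141 / 37.88 = 3.722 → use 4 bolts.

4 bolts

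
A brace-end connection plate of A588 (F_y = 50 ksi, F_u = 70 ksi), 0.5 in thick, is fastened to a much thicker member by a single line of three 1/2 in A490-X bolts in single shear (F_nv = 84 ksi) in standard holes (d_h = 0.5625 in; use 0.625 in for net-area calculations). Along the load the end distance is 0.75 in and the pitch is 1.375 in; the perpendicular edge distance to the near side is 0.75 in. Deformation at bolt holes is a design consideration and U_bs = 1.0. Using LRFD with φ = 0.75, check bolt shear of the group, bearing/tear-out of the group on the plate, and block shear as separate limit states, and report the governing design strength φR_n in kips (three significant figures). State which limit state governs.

Bolt shear: A_b = π·0.5²/4 = 0.1963 in²; R_n = 84 × 0.1963 × 3 × 1 = 49.48 kips → 0.75 × 49.48 = 37.1 kips.
Bearing: edge l_c = 0.4688, r_n = 19.69 kips; interior l_c = 0.8125, r_n = 34.12 kips; R_n = 19.69 + 2·34.12 = 87.94 kips → 66 kips.
Block shear: A_gv = 1.75, A_nv = 0.9688, A_nt = 0.2188 in²; R_n = min(0.6F_uA_nv, 0.6F_yA_gv) + U_bs·F_u·A_nt = 56 kips → 42 kips.
Bolt shear governs: 37.1 kips.

37.1 kips (bolt shear governs)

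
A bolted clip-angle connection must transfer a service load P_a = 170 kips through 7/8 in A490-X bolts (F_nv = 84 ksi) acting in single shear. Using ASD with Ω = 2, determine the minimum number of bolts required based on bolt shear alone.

A_b = π·0.875²/4 = 0.6013 in².
Per-bolt allowable strength R_n/Ω = 84 × 0.6013 × 1 / 2 = 25.26 kips.
n ≥ 170 / 25.26 = 6.731 → use 7 bolts.

7 bolts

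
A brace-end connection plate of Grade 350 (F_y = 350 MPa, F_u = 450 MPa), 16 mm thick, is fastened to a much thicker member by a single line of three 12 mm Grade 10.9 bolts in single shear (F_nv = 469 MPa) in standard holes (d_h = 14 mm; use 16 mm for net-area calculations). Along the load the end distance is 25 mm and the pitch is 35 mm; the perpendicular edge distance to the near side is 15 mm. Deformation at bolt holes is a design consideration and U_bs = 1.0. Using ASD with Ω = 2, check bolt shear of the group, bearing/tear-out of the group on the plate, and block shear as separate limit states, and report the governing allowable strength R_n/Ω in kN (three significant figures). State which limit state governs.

79.6 kN (bolt shear governs)

Bolt shear: A_b = π·12²/4 = 113.1 mm²; R_n = 469 × 113.1 × 3 × 1 / 1000 = 159.1 kN → 159.1 / 2 = 79.6 kN.
Bearing: edge l_c = 18, r_n = 155.5 kN; interior l_c = 21, r_n = 181.4 kN; R_n = 155.5 + 2·181.4 = 518.4 kN → 259 kN.
Block shear: A_gv = 1520, A_nv = 880, A_nt = 112 mm²; R_n = min(0.6F_uA_nv, 0.6F_yA_gv) + U_bs·F_u·A_nt = 288 kN → 144 kN.
Bolt shear governs: 79.6 kN.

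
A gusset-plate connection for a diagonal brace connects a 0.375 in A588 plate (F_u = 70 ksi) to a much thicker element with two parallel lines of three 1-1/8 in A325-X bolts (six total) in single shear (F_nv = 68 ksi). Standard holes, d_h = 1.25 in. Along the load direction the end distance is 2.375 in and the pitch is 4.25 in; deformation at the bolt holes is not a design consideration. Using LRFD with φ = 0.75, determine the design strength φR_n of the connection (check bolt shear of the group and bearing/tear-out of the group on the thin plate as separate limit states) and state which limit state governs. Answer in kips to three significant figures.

Bolt shear: A_b = π·1.125²/4 = 0.994 in²; R_n = 68 × 0.994 × 6 × 1 = 405.6 kips → 0.75 × 405.6 = 304 kips.
Bearing (1.5 l_c t F_u ≤ 3.0 d t F_u): upper limit = 3.0·1.125·0.375·70 = 88.59 kips.
  Edge l_c = 2.375 − 1.25/2 = 1.75 → r_n = 68.91 kips; interior l_c = 4.25 − 1.25 = 3 → r_n = 88.59 kips.
  R_n,bearing = 2·68.91 + 4·88.59 = 492.2 kips → 0.75 × 492.2 = 369 kips.
Bolt shear governs: 304 kips.

304 kips (bolt shear governs)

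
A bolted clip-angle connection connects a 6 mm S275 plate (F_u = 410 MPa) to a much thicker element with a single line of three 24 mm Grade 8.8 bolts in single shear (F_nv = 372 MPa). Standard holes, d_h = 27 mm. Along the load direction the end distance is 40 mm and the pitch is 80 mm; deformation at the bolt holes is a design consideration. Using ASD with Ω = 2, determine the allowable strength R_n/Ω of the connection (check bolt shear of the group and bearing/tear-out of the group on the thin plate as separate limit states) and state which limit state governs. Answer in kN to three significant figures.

Bolt shear: A_b = π·24²/4 = 452.4 mm²; R_n = 372 × 452.4 × 3 × 1 / 1000 = 504.9 kN → 504.9 / 2 = 252 kN.
Bearing (1.2 l_c t F_u ≤ 2.4 d t F_u): upper limit = 2.4·24·6·410 / 1000 = 141.7 kN.
  Edge l_c = 40 − 27/2 = 26.5 → r_n = 78.23 kN; interior l_c = 80 − 27 = 53 → r_n = 141.7 kN.
  R_n,bearing = 1·78.23 + 2·141.7 = 361.6 kN → 361.6 / 2 = 181 kN.
Bearing governs: 181 kN.

181 kN (bearing governs)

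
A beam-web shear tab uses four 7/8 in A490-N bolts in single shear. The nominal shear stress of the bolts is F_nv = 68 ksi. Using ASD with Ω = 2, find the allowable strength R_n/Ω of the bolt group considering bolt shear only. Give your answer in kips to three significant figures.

A_b = π × 0.875² / 4 = 0.6013 in².
R_n = F_nv · A_b · n · n_s = 68 × 0.6013 × 4 × 1 = 163.6 kips.
Allowable strength R_n/Ω = 163.6 / 2 = 81.8 kips.

81.8 kips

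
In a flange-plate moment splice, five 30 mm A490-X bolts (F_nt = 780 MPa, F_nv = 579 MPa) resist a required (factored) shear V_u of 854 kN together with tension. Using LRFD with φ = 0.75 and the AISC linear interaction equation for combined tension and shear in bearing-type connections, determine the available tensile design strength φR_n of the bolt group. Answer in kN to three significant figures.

A_b = π·30²/4 = 706.9 mm²; f_rv = 854 × 1000 / (5 × 706.9) = 241.6 MPa.
F'_nt = 1.3 F_nt − (F_nt / φF_nv) f_rv = 1.3·780 − (780/(0.75·579))·241.6 = 580 MPa, capped at F_nt → F'_nt = 580 MPa.
R_n = F'_nt · A_b · n = 580 × 706.9 × 5 / 1000 = 2050 kN.
Design strength φR_n = 0.75 × 2050 = 1540 kN.

1540 kN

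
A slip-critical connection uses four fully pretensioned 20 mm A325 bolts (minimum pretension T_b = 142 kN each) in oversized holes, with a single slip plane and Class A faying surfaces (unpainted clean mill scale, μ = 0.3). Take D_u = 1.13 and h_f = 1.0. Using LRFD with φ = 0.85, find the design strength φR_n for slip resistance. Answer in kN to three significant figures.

164 kN

R_n = μ · D_u · h_f · T_b · n_s · n_b = 0.3 × 1.13 × 1.0 × 142 × 1 × 4 = 192.6 kN.
Design strength φR_n = 0.85 × 192.6 = 164 kN.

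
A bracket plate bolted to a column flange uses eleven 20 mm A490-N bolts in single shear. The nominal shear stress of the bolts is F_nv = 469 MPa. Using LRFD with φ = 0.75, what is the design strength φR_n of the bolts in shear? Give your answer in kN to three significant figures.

A_b = π × 20² / 4 = 314.2 mm².
R_n = F_nv · A_b · n · n_s = 469 × 314.2 × 11 × 1 / 1000 = 1621 kN.
Design strength φR_n = 0.75 × 1621 = 1220 kN.

1220 kN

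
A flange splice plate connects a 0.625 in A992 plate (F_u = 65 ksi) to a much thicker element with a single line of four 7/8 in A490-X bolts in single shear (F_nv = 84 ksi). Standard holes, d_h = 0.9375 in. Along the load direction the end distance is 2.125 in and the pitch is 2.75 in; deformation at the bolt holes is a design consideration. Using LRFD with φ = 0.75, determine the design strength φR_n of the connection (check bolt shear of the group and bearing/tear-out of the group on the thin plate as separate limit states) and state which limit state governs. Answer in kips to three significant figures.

152 kips (bolt shear governs)

Bolt shear: A_b = π·0.875²/4 = 0.6013 in²; R_n = 84 × 0.6013 × 4 × 1 = 202 kips → 0.75 × 202 = 152 kips.
Bearing (1.2 l_c t F_u ≤ 2.4 d t F_u): upper limit = 2.4·0.875·0.625·65 = 85.31 kips.
  Edge l_c = 2.125 − 0.9375/2 = 1.656 → r_n = 80.74 kips; interior l_c = 2.75 − 0.9375 = 1.812 → r_n = 85.31 kips.
  R_n,bearing = 1·80.74 + 3·85.31 = 336.7 kips → 0.75 × 336.7 = 253 kips.
Bolt shear governs: 152 kips.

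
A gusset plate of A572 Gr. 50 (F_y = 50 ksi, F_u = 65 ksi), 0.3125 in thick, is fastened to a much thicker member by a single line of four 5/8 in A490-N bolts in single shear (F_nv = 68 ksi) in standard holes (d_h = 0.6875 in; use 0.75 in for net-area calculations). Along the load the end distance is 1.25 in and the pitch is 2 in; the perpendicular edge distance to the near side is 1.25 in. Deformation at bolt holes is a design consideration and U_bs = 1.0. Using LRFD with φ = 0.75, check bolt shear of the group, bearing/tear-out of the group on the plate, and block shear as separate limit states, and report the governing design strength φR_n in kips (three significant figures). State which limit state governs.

Bolt shear: A_b = π·0.625²/4 = 0.3068 in²; R_n = 68 × 0.3068 × 4 × 1 = 83.45 kips → 0.75 × 83.45 = 62.6 kips.
Bearing: edge l_c = 0.9062, r_n = 22.09 kips; interior l_c = 1.312, r_n = 30.47 kips; R_n = 22.09 + 3·30.47 = 113.5 kips → 85.1 kips.
Block shear: A_gv = 2.266, A_nv = 1.445, A_nt = 0.2734 in²; R_n = min(0.6F_uA_nv, 0.6F_yA_gv) + U_bs·F_u·A_nt = 74.14 kips → 55.6 kips.
Block shear governs: 55.6 kips.

55.6 kips (block shear governs)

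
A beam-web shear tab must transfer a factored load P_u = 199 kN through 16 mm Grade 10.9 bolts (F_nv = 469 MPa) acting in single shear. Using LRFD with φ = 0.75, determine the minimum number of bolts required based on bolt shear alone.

3 bolts

A_b = π·16²/4 = 201.1 mm².
Per-bolt design strength φR_n = 0.75 × 469 × 201.1 × 1 / 1000 = 70.72 kN.
n ≥ 199 / 70.72 = 2.814 → use 3 bolts.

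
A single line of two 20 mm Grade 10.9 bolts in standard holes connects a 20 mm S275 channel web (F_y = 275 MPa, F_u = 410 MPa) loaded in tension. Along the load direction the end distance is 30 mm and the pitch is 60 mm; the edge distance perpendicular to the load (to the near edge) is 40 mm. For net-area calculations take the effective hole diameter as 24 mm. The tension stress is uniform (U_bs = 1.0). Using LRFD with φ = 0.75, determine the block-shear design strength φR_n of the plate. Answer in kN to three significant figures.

Shear plane L_v = 30 + 1·60 = 90 mm; A_gv = 90 × 20 = 1800 mm².
A_nv = (90 − 1.5·24) × 20 = 1080 mm².
A_nt = (40 − 0.5·24) × 20 = 560 mm².
0.6 F_u A_nv = 265.7 kN; 0.6 F_y A_gv = 297 kN → shear rupture governs the shear term.
R_n = 265.7 + 1.0 × 410 × 560 / 1000 = 495.3 kN.
Design strength φR_n = 0.75 × 495.3 = 371 kN.

371 kN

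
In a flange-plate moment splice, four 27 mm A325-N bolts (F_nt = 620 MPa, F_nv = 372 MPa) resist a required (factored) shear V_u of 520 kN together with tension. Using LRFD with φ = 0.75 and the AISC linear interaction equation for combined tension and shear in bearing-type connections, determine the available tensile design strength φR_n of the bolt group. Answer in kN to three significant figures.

518 kN

A_b = π·27²/4 = 572.6 mm²; f_rv = 520 × 1000 / (4 × 572.6) = 227.1 MPa.
F'_nt = 1.3 F_nt − (F_nt / φF_nv) f_rv = 1.3·620 − (620/(0.75·372))·227.1 = 301.4 MPa, capped at F_nt → F'_nt = 301.4 MPa.
R_n = F'_nt · A_b · n = 301.4 × 572.6 × 4 / 1000 = 690.4 kN.
Design strength φR_n = 0.75 × 690.4 = 518 kN.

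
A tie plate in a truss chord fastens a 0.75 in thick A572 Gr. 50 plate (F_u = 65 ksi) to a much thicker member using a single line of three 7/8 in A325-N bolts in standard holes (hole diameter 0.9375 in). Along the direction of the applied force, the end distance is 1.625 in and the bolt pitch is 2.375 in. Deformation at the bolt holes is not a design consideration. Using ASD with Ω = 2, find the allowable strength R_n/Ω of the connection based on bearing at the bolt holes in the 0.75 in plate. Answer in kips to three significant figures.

147 kips

Per bolt r_n = 1.5 l_c t F_u ≤ 3.0 d t F_u; upper limit = 3.0 × 0.875 × 0.75 × 65 = 128 kips.
Edge bolt: l_c = 1.625 − 0.9375/2 = 1.156 in → 1.5 × 1.156 × 0.75 × 65 = 84.55 → r_n = 84.55 kips.
Interior bolts: l_c = 2.375 − 0.9375 = 1.438 in → 1.5 × 1.438 × 0.75 × 65 = 105.1 → r_n = 105.1 kips.
R_n = 1 × 84.55 + 2 × 105.1 = 294.8 kips.
Allowable strength R_n/Ω = 294.8 / 2 = 147 kips.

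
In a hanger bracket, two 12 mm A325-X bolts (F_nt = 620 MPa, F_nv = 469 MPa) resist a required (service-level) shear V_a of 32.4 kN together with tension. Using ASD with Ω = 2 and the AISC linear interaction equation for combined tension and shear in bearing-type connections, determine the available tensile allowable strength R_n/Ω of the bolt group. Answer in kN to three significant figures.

A_b = π·12²/4 = 113.1 mm²; f_rv = 32.4 × 1000 / (2 × 113.1) = 143.2 MPa.
F'_nt = 1.3 F_nt − (Ω F_nt / F_nv) f_rv = 1.3·620 − (2·620/469)·143.2 = 427.3 MPa, capped at F_nt → F'_nt = 427.3 MPa.
R_n = F'_nt · A_b · n = 427.3 × 113.1 × 2 / 1000 = 96.65 kN.
Allowable strength R_n/Ω = 96.65 / 2 = 48.3 kN.

48.3 kN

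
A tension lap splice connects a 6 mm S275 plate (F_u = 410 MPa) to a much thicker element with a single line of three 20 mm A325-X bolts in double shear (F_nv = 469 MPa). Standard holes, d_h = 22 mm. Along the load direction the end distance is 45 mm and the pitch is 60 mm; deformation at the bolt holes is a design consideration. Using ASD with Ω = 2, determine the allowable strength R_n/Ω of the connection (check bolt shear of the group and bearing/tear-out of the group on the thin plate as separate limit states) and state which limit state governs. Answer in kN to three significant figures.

Bolt shear: A_b = π·20²/4 = 314.2 mm²; R_n = 469 × 314.2 × 3 × 2 / 1000 = 884 kN → 884 / 2 = 442 kN.
Bearing (1.2 l_c t F_u ≤ 2.4 d t F_u): upper limit = 2.4·20·6·410 / 1000 = 118.1 kN.
  Edge l_c = 45 − 22/2 = 34 → r_n = 100.4 kN; interior l_c = 60 − 22 = 38 → r_n = 112.2 kN.
  R_n,bearing = 1·100.4 + 2·112.2 = 324.7 kN → 324.7 / 2 = 162 kN.
Bearing governs: 162 kN.

162 kN (bearing governs)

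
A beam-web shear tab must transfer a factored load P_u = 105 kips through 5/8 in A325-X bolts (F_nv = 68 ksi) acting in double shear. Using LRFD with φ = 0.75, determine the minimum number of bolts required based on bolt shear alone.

4 bolts

A_b = π·0.625²/4 = 0.3068 in².
Per-bolt design strength φR_n = 0.75 × 68 × 0.3068 × 2 = 31.29 kips.
n ≥ 105 / 31.29 = 3.355 → use 4 bolts.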